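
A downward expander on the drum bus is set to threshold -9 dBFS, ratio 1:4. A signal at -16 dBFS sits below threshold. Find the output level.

The input is 7 dB below the -9 dBFS threshold.
A 1:4 expander multiplies undershoot by 4: 7 × 4 = 28 dB below threshold.
Output = -9 − 28 = -37 dBFS.

-37 dBFS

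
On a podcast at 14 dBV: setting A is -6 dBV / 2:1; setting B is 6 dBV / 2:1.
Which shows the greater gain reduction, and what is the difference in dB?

A, by 6 dB

A: 20 dB over, compressed to 10 dB over, so 10 dB of GR.
B: 8 dB over, compressed to 4 dB over, so 4 dB of GR.
A applies 6 dB more gain reduction.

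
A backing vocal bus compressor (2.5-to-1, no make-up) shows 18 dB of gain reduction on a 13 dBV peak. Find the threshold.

-17 dBV

Gain reduction = 13 − (-5) = 18 dB; output overshoot = GR / (R − 1) = 18 / 1.5 = 12 dB.
Threshold = output − output overshoot = -5 − 12 = -17 dBV.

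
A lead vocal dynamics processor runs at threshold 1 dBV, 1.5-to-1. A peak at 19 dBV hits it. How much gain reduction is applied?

The signal is 18 dB above threshold.
A 1.5:1 ratio leaves 12 dB of that excess.
GR = overshoot in − overshoot out = 18 − 12 = 6 dB.

6 dB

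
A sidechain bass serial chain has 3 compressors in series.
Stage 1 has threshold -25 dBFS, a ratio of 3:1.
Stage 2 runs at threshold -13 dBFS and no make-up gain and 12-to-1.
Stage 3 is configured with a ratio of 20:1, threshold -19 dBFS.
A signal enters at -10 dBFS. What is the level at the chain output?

Stage 1: -10 dBFS is 15 dB over -25 dBFS; at 3:1 that becomes 5 dB over, giving -20 dBFS.
Stage 2: -20 dBFS ≤ -13 dBFS, so stage 2 doesn't engage; output -20 dBFS.
Stage 3: -20 dBFS is at or below the -19 dBFS threshold — no compression; output -20 dBFS.

-20 dBFS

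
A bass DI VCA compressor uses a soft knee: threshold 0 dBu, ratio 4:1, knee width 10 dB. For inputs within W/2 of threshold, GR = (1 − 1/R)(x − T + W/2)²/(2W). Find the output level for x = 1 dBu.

x − T + W/2 = 1 − 0 + 5 = 6.
GR = (1 − 1/4) × 6² / 20 = 0.75 × 36 / 20 = 1.35 dB.
Output = 1 − 1.35 = -0.35 dBu.

-0.35 dBu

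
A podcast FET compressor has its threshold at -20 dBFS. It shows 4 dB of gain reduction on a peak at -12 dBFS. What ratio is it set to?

Input overshoot = -12 − (-20) = 8 dB.
Output overshoot = 8 − 4 = 4 dB.
Ratio = input overshoot / output overshoot = 8 / 4 = 2.

2:1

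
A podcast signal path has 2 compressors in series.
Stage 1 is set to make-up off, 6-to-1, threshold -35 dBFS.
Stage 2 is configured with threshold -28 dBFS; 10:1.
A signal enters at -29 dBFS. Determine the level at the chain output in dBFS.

-34 dBFS

Stage 1: overshoot 6 dB → 6/6 = 1 dB → -34 dBFS.
Stage 2: below threshold (-34 ≤ -28); passes unchanged; output -34 dBFS.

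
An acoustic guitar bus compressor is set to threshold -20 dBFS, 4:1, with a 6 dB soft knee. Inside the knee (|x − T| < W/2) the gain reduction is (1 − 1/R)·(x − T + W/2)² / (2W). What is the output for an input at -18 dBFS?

x − T + W/2 = -18 − (-20) + 3 = 5.
GR = (1 − 1/4) × 5² / 12 = 0.75 × 25 / 12 = 1.5625 dB.
Output = -18 − 1.5625 = -19.5625 dBFS.

-19.5625 dBFS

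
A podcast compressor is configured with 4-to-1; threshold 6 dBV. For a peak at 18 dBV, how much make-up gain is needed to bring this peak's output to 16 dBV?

Without make-up, output = threshold + overshoot/4 = 6 + 3 = 9 dBV.
Gap to target: 7 dB.

7 dB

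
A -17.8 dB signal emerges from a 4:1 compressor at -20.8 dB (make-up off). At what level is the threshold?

Gain reduction = -17.8 − (-20.8) = 3 dB; output overshoot = GR / (R − 1) = 3 / 3 = 1 dB.
Threshold = output − output overshoot = -20.8 − 1 = -21.8 dB.

-21.8 dB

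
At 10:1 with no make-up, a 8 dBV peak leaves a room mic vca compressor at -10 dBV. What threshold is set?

Input is 20 dB above T (since output overshoot × R = input overshoot: (-10 − T)·10 = 8 − T gives T = -12 dBV).
Check: -12 + (8 − (-12))/10 = -12 + 2 = -10 dBV. ✓

-12 dBV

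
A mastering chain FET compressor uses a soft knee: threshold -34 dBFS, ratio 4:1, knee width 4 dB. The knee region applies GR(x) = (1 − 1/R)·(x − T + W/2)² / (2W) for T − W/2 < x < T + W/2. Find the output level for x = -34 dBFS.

x − T + W/2 = -34 − (-34) + 2 = 2.
GR = (1 − 1/4) × 2² / 8 = 0.75 × 4 / 8 = 0.375 dB.
Output = -34 − 0.375 = -34.375 dBFS.

-34.375 dBFS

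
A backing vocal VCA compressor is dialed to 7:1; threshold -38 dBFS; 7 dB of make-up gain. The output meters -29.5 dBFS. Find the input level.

-27.5 dBFS

Stripping the +7 dB make-up gives -36.5 dBFS at the gain stage.
The compressed level sits -36.5 − (-38) = 1.5 dB over threshold.
Before 7:1 compression the overshoot was 1.5 × 7 = 10.5 dB, so input = -38 + 10.5 = -27.5 dBFS.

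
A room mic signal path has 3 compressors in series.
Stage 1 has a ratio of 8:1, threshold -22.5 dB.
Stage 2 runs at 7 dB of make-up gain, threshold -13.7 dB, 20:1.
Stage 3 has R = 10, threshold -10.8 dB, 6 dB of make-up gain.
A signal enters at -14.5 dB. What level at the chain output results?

-8.5 dB

Stage 1: 8 dB above -22.5 dB, reduced 8:1 to 1 dB above → -21.5 dB.
Stage 2: below threshold (-21.5 ≤ -13.7); passes unchanged; make-up brings it to -14.5 dB.
Stage 3: -14.5 dB ≤ -10.8 dB, so stage 3 doesn't engage; make-up brings it to -8.5 dB.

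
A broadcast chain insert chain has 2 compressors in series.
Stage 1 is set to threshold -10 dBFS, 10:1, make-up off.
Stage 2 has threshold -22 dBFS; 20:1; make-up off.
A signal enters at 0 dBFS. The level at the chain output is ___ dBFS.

-21.35 dBFS

Stage 1: 0 dBFS is 10 dB over -10 dBFS; at 10:1 that becomes 1 dB over, giving -9 dBFS.
Stage 2: overshoot 13 dB → 13/20 = 0.65 dB → -21.35 dBFS.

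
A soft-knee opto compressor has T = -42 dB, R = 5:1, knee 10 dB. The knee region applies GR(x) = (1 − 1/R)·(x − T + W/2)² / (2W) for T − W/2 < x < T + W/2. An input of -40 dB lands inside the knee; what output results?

x − T + W/2 = -40 − (-42) + 5 = 7.
GR = (1 − 1/5) × 7² / 20 = 0.8 × 49 / 20 = 1.96 dB.
Output = -40 − 1.96 = -41.96 dB.

-41.96 dB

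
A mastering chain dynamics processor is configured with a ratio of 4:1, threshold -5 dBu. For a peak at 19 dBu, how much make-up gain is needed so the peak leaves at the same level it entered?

18 dB

Without make-up, output = threshold + overshoot/4 = -5 + 6 = 1 dBu.
Gap to target: 18 dB.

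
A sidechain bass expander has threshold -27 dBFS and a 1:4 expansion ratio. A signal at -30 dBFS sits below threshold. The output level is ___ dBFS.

-39 dBFS

Below threshold, a 1:4 expander applies gain = (4−1)×(T − x) of attenuation.
(4−1) × 3 = 9 dB, so output = -30 − 9 = -39 dBFS.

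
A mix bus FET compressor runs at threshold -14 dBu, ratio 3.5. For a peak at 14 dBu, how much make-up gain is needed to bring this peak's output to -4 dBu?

2 dB

The peak compresses to -14 + 28/3.5 = -6 dBu.
To reach -4 dBu requires -4 − (-6) = 2 dB of make-up.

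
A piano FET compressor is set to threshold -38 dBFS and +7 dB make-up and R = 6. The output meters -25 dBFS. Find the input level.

-2 dBFS

Before make-up, the level was -25 − 7 = -32 dBFS.
That's 6 dB above the -38 dBFS threshold.
Before 6:1 compression the overshoot was 6 × 6 = 36 dB, so input = -38 + 36 = -2 dBFS.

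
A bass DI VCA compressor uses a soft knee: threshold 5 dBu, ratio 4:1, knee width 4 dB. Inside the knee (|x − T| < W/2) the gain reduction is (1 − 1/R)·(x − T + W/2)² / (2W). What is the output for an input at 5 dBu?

4.625 dBu

x − T + W/2 = 5 − 5 + 2 = 2.
GR = (1 − 1/4) × 2² / 8 = 0.75 × 4 / 8 = 0.375 dB.
Output = 5 − 0.375 = 4.625 dBu.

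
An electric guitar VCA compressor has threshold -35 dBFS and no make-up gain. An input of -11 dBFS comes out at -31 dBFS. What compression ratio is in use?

6:1

Input overshoot = -11 − (-35) = 24 dB; output overshoot = -31 − (-35) = 4 dB.
Ratio = 24 / 4 = 6.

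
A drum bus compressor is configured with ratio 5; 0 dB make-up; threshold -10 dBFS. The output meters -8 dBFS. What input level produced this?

That's 2 dB above the -10 dBFS threshold.
Undo the ratio: input overshoot = 2 × 5 = 10 dB, giving input = 0 dBFS.

0 dBFS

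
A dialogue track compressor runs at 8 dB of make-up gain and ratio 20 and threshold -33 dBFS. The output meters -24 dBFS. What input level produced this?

Remove make-up: -24 − 8 = -32 dBFS.
The compressed level sits -32 − (-33) = 1 dB over threshold.
Input overshoot = R × output overshoot = 20 dB → input = -33 + 20 = -13 dBFS.

-13 dBFS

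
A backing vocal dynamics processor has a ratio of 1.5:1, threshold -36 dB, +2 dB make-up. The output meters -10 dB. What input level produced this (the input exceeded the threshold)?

Before make-up, the level was -10 − 2 = -12 dB.
The compressed level sits -12 − (-36) = 24 dB over threshold.
Undo the ratio: input overshoot = 24 × 1.5 = 36 dB, giving input = 0 dB.

0 dB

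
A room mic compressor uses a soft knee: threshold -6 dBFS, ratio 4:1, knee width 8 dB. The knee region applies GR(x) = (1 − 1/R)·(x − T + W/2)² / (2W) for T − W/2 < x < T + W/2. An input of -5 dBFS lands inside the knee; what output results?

x − T + W/2 = -5 − (-6) + 4 = 5.
GR = (1 − 1/4) × 5² / 16 = 0.75 × 25 / 16 = 1.171875 dB.
Output = -5 − 1.171875 = -6.171875 dBFS.

-6.171875 dBFS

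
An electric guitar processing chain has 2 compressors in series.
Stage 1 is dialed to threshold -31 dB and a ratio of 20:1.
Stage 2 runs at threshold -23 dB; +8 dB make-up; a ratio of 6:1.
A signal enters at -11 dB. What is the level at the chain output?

Stage 1: 20 dB above -31 dB, reduced 20:1 to 1 dB above → -30 dB.
Stage 2: -30 dB ≤ -23 dB, so stage 2 doesn't engage; make-up brings it to -22 dB.

-22 dB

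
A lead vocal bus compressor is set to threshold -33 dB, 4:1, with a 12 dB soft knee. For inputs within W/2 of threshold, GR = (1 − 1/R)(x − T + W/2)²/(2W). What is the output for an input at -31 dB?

x − T + W/2 = -31 − (-33) + 6 = 8.
GR = (1 − 1/4) × 8² / 24 = 0.75 × 64 / 24 = 2 dB.
Output = -31 − 2 = -33 dB.

-33 dB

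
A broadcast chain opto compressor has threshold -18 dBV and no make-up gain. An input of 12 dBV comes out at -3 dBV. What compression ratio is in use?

Input overshoot = 12 − (-18) = 30 dB; output overshoot = -3 − (-18) = 15 dB.
Ratio = 30 / 15 = 2.

2:1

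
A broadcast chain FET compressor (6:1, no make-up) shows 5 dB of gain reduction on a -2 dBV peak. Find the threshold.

Input is 6 dB above T (since output overshoot × R = input overshoot: (-7 − T)·6 = -2 − T gives T = -8 dBV).
Check: -8 + (-2 − (-8))/6 = -8 + 1 = -7 dBV. ✓

-8 dBV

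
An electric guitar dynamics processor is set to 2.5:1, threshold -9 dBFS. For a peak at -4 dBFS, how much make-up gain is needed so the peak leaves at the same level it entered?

3 dB

Overshoot 5 dB → 5/2.5 = 2 dB after compression, so the compressed level is -9 + 2 = -7 dBFS.
Make-up = target − compressed = -4 − (-7) = 3 dB.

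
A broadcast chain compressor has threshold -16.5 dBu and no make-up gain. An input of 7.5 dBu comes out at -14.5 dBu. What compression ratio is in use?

Input overshoot = 7.5 − (-16.5) = 24 dB; output overshoot = -14.5 − (-16.5) = 2 dB.
Ratio = 24 / 2 = 12.

12:1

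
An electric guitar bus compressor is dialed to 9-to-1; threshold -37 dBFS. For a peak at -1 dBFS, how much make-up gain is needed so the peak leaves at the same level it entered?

Without make-up, output = threshold + overshoot/9 = -37 + 4 = -33 dBFS.
Gap to target: 32 dB.

32 dB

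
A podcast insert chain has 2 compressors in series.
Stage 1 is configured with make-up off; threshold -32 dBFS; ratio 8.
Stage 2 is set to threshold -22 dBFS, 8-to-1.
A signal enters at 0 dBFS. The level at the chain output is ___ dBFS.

Stage 1: overshoot 32 dB → 32/8 = 4 dB → -28 dBFS.
Stage 2: -28 dBFS is at or below the -22 dBFS threshold — no compression; output -28 dBFS.

-28 dBFS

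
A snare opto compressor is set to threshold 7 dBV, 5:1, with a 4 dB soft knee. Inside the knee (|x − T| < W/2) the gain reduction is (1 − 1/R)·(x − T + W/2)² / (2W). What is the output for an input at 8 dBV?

x − T + W/2 = 8 − 7 + 2 = 3.
GR = (1 − 1/5) × 3² / 8 = 0.8 × 9 / 8 = 0.9 dB.
Output = 8 − 0.9 = 7.1 dBV.

7.1 dBV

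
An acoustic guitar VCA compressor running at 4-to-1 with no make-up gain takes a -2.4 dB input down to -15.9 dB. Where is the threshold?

Gain reduction = -2.4 − (-15.9) = 13.5 dB; output overshoot = GR / (R − 1) = 13.5 / 3 = 4.5 dB.
Threshold = output − output overshoot = -15.9 − 4.5 = -20.4 dB.

-20.4 dB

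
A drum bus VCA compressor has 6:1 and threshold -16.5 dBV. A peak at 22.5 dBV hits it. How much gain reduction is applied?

The signal is 39 dB above threshold.
At 6:1, output sits 39/6 = 6.5 dB above threshold.
Gain reduction = 39 − 6.5 = 32.5 dB.

32.5 dB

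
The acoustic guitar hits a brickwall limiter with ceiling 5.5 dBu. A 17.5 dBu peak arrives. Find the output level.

A brickwall limiter is an ∞:1 compressor: any input above the ceiling is clamped to 5.5 dBu.

5.5 dBu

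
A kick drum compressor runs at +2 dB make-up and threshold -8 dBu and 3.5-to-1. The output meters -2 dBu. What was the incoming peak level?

6 dBu

Before make-up, the level was -2 − 2 = -4 dBu.
Post-compression overshoot = -4 − (-8) = 4 dB.
Input overshoot = R × output overshoot = 14 dB → input = -8 + 14 = 6 dBu.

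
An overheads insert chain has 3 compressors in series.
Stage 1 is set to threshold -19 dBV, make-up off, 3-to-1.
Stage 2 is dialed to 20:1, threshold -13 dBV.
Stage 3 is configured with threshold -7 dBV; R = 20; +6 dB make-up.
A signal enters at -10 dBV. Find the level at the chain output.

Stage 1: 9 dB above -19 dBV, reduced 3:1 to 3 dB above → -16 dBV.
Stage 2: -16 dBV ≤ -13 dBV, so stage 2 doesn't engage; output -16 dBV.
Stage 3: -16 dBV is at or below the -7 dBV threshold — no compression; make-up brings it to -10 dBV.

-10 dBV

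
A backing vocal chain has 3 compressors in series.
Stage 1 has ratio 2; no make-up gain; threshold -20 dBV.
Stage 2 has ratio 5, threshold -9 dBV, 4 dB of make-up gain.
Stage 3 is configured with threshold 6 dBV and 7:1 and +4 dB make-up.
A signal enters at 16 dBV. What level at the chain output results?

0.4 dBV

Stage 1: 16 dBV is 36 dB over -20 dBV; at 2:1 that becomes 18 dB over, giving -2 dBV.
Stage 2: overshoot 7 dB → 7/5 = 1.4 dB → -7.6 dBV; +4 dB make-up → -3.6 dBV.
Stage 3: -3.6 dBV ≤ 6 dBV, so stage 3 doesn't engage; make-up brings it to 0.4 dBV.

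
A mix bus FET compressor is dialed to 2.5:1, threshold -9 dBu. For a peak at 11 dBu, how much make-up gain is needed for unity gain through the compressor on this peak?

Without make-up, output = threshold + overshoot/2.5 = -9 + 8 = -1 dBu.
Gap to target: 12 dB.

12 dB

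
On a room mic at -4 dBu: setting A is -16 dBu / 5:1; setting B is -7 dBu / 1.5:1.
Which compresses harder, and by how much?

A, by 8.6 dB

A: GR = 12 − 12/5 = 9.6 dB.
B: GR = 3 − 3/1.5 = 1 dB.
A reduces 8.6 dB more.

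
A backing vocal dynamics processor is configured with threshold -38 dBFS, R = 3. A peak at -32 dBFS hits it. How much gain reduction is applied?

4 dB

The signal is 6 dB above threshold.
At 3:1, output sits 6/3 = 2 dB above threshold.
Gain reduction = 6 − 2 = 4 dB.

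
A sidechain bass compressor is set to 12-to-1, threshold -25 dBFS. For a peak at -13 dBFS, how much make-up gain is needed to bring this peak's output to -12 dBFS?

12 dB

Overshoot 12 dB → 12/12 = 1 dB after compression, so the compressed level is -25 + 1 = -24 dBFS.
Make-up = target − compressed = -12 − (-24) = 12 dB.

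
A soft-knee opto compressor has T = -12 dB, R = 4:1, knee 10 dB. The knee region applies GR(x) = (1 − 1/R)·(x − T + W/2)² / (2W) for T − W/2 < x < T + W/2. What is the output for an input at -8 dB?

x − T + W/2 = -8 − (-12) + 5 = 9.
GR = (1 − 1/4) × 9² / 20 = 0.75 × 81 / 20 = 3.0375 dB.
Output = -8 − 3.0375 = -11.0375 dB.

-11.0375 dB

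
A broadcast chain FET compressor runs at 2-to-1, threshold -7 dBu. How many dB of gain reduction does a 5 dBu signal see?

5 dBu exceeds the threshold by 12 dB.
At 2:1, output sits 12/2 = 6 dB above threshold.
So the signal is attenuated by 12 − 6 = 6 dB.

6 dB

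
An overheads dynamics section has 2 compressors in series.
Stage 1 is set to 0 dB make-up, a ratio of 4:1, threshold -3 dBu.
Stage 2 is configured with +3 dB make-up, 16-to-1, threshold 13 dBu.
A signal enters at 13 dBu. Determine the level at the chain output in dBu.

Stage 1: 13 dBu is 16 dB over -3 dBu; at 4:1 that becomes 4 dB over, giving 1 dBu.
Stage 2: 1 dBu is at or below the 13 dBu threshold — no compression; make-up brings it to 4 dBu.

4 dBu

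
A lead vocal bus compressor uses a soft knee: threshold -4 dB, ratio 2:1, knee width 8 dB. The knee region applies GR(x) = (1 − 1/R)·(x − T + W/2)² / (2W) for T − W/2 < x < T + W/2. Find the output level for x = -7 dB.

-7.03125 dB

x − T + W/2 = -7 − (-4) + 4 = 1.
GR = (1 − 1/2) × 1² / 16 = 0.5 × 1 / 16 = 0.03125 dB.
Output = -7 − 0.03125 = -7.03125 dB.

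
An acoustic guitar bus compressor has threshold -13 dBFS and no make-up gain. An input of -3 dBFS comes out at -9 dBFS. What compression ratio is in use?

2.5:1

Input overshoot = -3 − (-13) = 10 dB; output overshoot = -9 − (-13) = 4 dB.
Ratio = 10 / 4 = 2.5.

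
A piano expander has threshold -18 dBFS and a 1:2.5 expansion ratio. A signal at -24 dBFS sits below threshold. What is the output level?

-33 dBFS

Below threshold, a 1:2.5 expander applies gain = (2.5−1)×(T − x) of attenuation.
(2.5−1) × 6 = 9 dB, so output = -24 − 9 = -33 dBFS.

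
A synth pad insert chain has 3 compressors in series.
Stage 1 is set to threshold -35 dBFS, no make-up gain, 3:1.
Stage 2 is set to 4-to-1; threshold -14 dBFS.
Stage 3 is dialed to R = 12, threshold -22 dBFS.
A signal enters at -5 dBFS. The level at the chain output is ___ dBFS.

Stage 1: -5 dBFS is 30 dB over -35 dBFS; at 3:1 that becomes 10 dB over, giving -25 dBFS.
Stage 2: -25 dBFS ≤ -14 dBFS, so stage 2 doesn't engage; output -25 dBFS.
Stage 3: -25 dBFS ≤ -22 dBFS, so stage 3 doesn't engage; output -25 dBFS.

-25 dBFS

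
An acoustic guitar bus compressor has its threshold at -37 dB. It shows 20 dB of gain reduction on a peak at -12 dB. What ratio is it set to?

Input overshoot = -12 − (-37) = 25 dB.
Output overshoot = 25 − 20 = 5 dB.
Ratio = input overshoot / output overshoot = 25 / 5 = 5.

5:1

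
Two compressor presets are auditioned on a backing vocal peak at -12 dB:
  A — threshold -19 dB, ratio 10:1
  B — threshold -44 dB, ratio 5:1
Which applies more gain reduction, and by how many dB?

B, by 19.3 dB

A: GR = 7 − 7/10 = 6.3 dB.
B: GR = 32 − 32/5 = 25.6 dB.
B applies 19.3 dB more gain reduction.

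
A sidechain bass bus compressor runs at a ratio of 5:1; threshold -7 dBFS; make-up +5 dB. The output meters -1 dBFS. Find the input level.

-2 dBFS

Before make-up, the level was -1 − 5 = -6 dBFS.
The compressed level sits -6 − (-7) = 1 dB over threshold.
Before 5:1 compression the overshoot was 1 × 5 = 5 dB, so input = -7 + 5 = -2 dBFS.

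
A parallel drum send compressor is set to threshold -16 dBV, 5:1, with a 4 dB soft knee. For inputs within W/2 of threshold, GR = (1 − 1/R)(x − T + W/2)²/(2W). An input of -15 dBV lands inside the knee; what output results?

-15.9 dBV

x − T + W/2 = -15 − (-16) + 2 = 3.
GR = (1 − 1/5) × 3² / 8 = 0.8 × 9 / 8 = 0.9 dB.
Output = -15 − 0.9 = -15.9 dBV.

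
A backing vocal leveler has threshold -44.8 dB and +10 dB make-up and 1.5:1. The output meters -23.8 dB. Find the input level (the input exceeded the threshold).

Before make-up, the level was -23.8 − 10 = -33.8 dB.
Post-compression overshoot = -33.8 − (-44.8) = 11 dB.
Undo the ratio: input overshoot = 11 × 1.5 = 16.5 dB, giving input = -28.3 dB.

-28.3 dB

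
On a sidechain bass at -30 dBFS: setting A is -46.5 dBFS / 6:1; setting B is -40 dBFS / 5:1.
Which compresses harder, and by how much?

A, by 5.75 dB

A: overshoot 16.5 dB → output overshoot 2.75 dB → GR 13.75 dB.
B: overshoot 10 dB → output overshoot 2 dB → GR 8 dB.
A applies 5.75 dB more gain reduction.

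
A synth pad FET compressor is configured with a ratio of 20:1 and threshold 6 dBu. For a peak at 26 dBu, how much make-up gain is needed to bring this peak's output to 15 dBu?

Overshoot 20 dB → 20/20 = 1 dB after compression, so the compressed level is 6 + 1 = 7 dBu.
Make-up = target − compressed = 15 − 7 = 8 dB.

8 dB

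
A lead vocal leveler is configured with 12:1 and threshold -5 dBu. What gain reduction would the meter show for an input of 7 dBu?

Overshoot = 7 − (-5) = 12 dB.
After 12:1 compression the overshoot becomes 12/12 = 1 dB.
So the signal is attenuated by 12 − 1 = 11 dB.

11 dB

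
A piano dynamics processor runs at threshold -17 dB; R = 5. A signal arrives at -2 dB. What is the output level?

-14 dB

-2 dB sits 15 dB over threshold.
At 5:1 the overshoot is divided by 5, leaving 3 dB above threshold.
That puts the output at -14 dB.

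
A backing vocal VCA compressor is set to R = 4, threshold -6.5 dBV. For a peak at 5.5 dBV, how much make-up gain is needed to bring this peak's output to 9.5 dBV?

Without make-up, output = threshold + overshoot/4 = -6.5 + 3 = -3.5 dBV.
Gap to target: 13 dB.

13 dB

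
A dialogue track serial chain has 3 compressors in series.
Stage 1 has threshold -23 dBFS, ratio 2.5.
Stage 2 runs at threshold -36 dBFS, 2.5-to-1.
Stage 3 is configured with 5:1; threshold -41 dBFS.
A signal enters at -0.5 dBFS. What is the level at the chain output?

-38.24 dBFS

Stage 1: overshoot 22.5 dB → 22.5/2.5 = 9 dB → -14 dBFS.
Stage 2: -14 dBFS is 22 dB over -36 dBFS; at 2.5:1 that becomes 8.8 dB over, giving -27.2 dBFS.
Stage 3: -27.2 dBFS is 13.8 dB over -41 dBFS; at 5:1 that becomes 2.76 dB over, giving -38.24 dBFS.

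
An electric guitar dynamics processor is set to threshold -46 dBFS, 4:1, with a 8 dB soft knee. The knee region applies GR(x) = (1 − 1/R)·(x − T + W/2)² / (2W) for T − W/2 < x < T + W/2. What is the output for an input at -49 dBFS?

x − T + W/2 = -49 − (-46) + 4 = 1.
GR = (1 − 1/4) × 1² / 16 = 0.75 × 1 / 16 = 0.046875 dB.
Output = -49 − 0.046875 = -49.046875 dBFS.

-49.046875 dBFS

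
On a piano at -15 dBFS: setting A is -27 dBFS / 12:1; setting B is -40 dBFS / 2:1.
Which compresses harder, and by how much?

A: overshoot 12 dB → output overshoot 1 dB → GR 11 dB.
B: overshoot 25 dB → output overshoot 12.5 dB → GR 12.5 dB.
Difference: 1.5 dB in favour of B.

B, by 1.5 dB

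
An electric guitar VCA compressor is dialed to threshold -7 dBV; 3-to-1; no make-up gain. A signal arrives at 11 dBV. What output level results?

-1 dBV

Overshoot: 11 − (-7) = 18 dB.
3:1 compression reduces that to 18/3 = 6 dB over.
That puts the output at -1 dBV.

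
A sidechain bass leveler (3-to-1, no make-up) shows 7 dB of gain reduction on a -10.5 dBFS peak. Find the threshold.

Let T be the threshold. Output overshoot = (input overshoot)/R, so -17.5 − T = (-10.5 − T)/3.
3·(-17.5 − T) = -10.5 − T → 2·T = -52.5 − (-10.5) = -42.
T = -42/2 = -21 dBFS.

-21 dBFS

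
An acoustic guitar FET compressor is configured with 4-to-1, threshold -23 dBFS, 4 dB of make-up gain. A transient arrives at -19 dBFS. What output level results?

-19 dBFS sits 4 dB over threshold.
4:1 compression reduces that to 4/4 = 1 dB over.
Output = -23 + 1 = -22 dBFS; make-up adds 4 dB, giving -18 dBFS.

-18 dBFS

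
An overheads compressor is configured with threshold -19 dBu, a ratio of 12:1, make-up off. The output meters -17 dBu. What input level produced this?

5 dBu

The compressed level sits -17 − (-19) = 2 dB over threshold.
Undo the ratio: input overshoot = 2 × 12 = 24 dB, giving input = 5 dBu.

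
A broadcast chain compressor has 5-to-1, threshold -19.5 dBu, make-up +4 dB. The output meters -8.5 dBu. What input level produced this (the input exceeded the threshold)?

Stripping the +4 dB make-up gives -12.5 dBu at the gain stage.
The compressed level sits -12.5 − (-19.5) = 7 dB over threshold.
Input overshoot = R × output overshoot = 35 dB → input = -19.5 + 35 = 15.5 dBu.

15.5 dBu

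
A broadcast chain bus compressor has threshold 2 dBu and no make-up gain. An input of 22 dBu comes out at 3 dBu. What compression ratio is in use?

20:1

Input overshoot = 22 − 2 = 20 dB; output overshoot = 3 − 2 = 1 dB.
Ratio = 20 / 1 = 20.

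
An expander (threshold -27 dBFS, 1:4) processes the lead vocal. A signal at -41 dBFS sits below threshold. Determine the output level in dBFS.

Undershoot = (-27) − (-41) = 14 dB.
At 1:4, that expands to 56 dB under threshold.
Output = -27 − 56 = -83 dBFS.

-83 dBFS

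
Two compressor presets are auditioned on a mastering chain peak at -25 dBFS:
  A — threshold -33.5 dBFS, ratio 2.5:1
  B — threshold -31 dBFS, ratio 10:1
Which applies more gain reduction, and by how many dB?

B, by 0.3 dB

A: 8.5 dB over, compressed to 3.4 dB over, so 5.1 dB of GR.
B: 6 dB over, compressed to 0.6 dB over, so 5.4 dB of GR.
B reduces 0.3 dB more.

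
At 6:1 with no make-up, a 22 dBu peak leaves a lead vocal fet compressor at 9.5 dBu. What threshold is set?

Input is 15 dB above T (since output overshoot × R = input overshoot: (9.5 − T)·6 = 22 − T gives T = 7 dBu).
Check: 7 + (22 − 7)/6 = 7 + 2.5 = 9.5 dBu. ✓

7 dBu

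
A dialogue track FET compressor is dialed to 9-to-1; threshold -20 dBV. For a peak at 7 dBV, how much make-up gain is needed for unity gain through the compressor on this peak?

Without make-up, output = threshold + overshoot/9 = -20 + 3 = -17 dBV.
Gap to target: 24 dB.

24 dB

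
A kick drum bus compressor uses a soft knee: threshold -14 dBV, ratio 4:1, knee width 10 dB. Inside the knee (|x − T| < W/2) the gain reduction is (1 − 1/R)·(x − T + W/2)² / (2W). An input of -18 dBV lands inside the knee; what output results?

x − T + W/2 = -18 − (-14) + 5 = 1.
GR = (1 − 1/4) × 1² / 20 = 0.75 × 1 / 20 = 0.0375 dB.
Output = -18 − 0.0375 = -18.0375 dBV.

-18.0375 dBV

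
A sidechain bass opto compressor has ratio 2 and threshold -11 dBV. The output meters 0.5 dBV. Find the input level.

That's 11.5 dB above the -11 dBV threshold.
Before 2:1 compression the overshoot was 11.5 × 2 = 23 dB, so input = -11 + 23 = 12 dBV.

12 dBV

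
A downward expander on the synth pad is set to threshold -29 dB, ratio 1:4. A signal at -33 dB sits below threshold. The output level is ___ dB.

The input is 4 dB below the -29 dB threshold.
A 1:4 expander multiplies undershoot by 4: 4 × 4 = 16 dB below threshold.
Output = -29 − 16 = -45 dB.

-45 dB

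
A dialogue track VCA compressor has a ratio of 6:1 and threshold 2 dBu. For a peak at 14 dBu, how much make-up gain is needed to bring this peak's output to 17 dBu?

13 dB

The peak compresses to 2 + 12/6 = 4 dBu.
To reach 17 dBu requires 17 − 4 = 13 dB of make-up.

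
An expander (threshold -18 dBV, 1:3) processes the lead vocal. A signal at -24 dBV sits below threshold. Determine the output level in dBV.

Undershoot = (-18) − (-24) = 6 dB.
At 1:3, that expands to 18 dB under threshold.
Output = -18 − 18 = -36 dBV.

-36 dBV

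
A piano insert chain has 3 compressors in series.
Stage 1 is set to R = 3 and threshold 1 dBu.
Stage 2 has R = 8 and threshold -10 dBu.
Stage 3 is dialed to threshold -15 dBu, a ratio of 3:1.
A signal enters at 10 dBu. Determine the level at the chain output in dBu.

-12.75 dBu

Stage 1: 9 dB above 1 dBu, reduced 3:1 to 3 dB above → 4 dBu.
Stage 2: 4 dBu is 14 dB over -10 dBu; at 8:1 that becomes 1.75 dB over, giving -8.25 dBu.
Stage 3: -8.25 dBu is 6.75 dB over -15 dBu; at 3:1 that becomes 2.25 dB over, giving -12.75 dBu.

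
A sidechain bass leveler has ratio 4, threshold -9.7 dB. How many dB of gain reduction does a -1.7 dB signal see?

6 dB

Overshoot = -1.7 − (-9.7) = 8 dB.
After 4:1 compression the overshoot becomes 8/4 = 2 dB.
GR = overshoot in − overshoot out = 8 − 2 = 6 dB.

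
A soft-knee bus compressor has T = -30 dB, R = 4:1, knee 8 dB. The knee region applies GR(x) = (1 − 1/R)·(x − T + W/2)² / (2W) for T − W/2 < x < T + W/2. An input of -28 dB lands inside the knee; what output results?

x − T + W/2 = -28 − (-30) + 4 = 6.
GR = (1 − 1/4) × 6² / 16 = 0.75 × 36 / 16 = 1.6875 dB.
Output = -28 − 1.6875 = -29.6875 dB.

-29.6875 dB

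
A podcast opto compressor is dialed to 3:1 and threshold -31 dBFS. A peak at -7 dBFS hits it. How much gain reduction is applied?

The signal is 24 dB above threshold.
At 3:1, output sits 24/3 = 8 dB above threshold.
So the signal is attenuated by 24 − 8 = 16 dB.

16 dB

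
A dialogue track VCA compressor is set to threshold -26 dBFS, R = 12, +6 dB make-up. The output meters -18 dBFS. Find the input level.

Before make-up, the level was -18 − 6 = -24 dBFS.
That's 2 dB above the -26 dBFS threshold.
Undo the ratio: input overshoot = 2 × 12 = 24 dB, giving input = -2 dBFS.

-2 dBFS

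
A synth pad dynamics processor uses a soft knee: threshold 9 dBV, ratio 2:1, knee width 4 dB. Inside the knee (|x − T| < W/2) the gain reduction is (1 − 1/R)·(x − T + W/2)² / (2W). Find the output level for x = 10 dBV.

x − T + W/2 = 10 − 9 + 2 = 3.
GR = (1 − 1/2) × 3² / 8 = 0.5 × 9 / 8 = 0.5625 dB.
Output = 10 − 0.5625 = 9.4375 dBV.

9.4375 dBV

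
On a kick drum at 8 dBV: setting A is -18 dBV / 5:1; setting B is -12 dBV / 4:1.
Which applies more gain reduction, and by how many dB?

A, by 5.8 dB

A: 26 dB over, compressed to 5.2 dB over, so 20.8 dB of GR.
B: 20 dB over, compressed to 5 dB over, so 15 dB of GR.
A applies 5.8 dB more gain reduction.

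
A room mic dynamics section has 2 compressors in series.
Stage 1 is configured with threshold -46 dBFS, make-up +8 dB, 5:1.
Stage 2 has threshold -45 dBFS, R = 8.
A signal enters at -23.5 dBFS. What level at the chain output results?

-43.5625 dBFS

Stage 1: overshoot 22.5 dB → 22.5/5 = 4.5 dB → -41.5 dBFS; +8 dB make-up → -33.5 dBFS.
Stage 2: -33.5 dBFS is 11.5 dB over -45 dBFS; at 8:1 that becomes 1.4375 dB over, giving -43.5625 dBFS.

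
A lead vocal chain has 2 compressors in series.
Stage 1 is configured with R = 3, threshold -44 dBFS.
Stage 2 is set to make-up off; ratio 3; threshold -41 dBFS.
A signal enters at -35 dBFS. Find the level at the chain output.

-41 dBFS

Stage 1: -35 dBFS is 9 dB over -44 dBFS; at 3:1 that becomes 3 dB over, giving -41 dBFS.
Stage 2: -41 dBFS ≤ -41 dBFS, so stage 2 doesn't engage; output -41 dBFS.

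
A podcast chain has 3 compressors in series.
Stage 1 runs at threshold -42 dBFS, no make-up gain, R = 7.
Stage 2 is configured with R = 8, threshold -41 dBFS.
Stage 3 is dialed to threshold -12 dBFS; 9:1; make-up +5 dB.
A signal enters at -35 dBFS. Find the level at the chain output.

Stage 1: 7 dB above -42 dBFS, reduced 7:1 to 1 dB above → -41 dBFS.
Stage 2: -41 dBFS ≤ -41 dBFS, so stage 2 doesn't engage; output -41 dBFS.
Stage 3: below threshold (-41 ≤ -12); passes unchanged; make-up brings it to -36 dBFS.

-36 dBFS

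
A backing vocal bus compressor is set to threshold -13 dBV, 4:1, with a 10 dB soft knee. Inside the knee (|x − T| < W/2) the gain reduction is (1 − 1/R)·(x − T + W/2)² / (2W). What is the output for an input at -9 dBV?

x − T + W/2 = -9 − (-13) + 5 = 9.
GR = (1 − 1/4) × 9² / 20 = 0.75 × 81 / 20 = 3.0375 dB.
Output = -9 − 3.0375 = -12.0375 dBV.

-12.0375 dBV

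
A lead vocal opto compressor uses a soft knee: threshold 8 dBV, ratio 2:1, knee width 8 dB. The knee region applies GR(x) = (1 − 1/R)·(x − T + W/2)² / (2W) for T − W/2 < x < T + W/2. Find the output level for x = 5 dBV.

4.96875 dBV

x − T + W/2 = 5 − 8 + 4 = 1.
GR = (1 − 1/2) × 1² / 16 = 0.5 × 1 / 16 = 0.03125 dB.
Output = 5 − 0.03125 = 4.96875 dBV.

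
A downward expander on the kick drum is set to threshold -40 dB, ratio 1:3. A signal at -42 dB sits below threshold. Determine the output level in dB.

Undershoot = (-40) − (-42) = 2 dB.
At 1:3, that expands to 6 dB under threshold.
Output = -40 − 6 = -46 dB.

-46 dB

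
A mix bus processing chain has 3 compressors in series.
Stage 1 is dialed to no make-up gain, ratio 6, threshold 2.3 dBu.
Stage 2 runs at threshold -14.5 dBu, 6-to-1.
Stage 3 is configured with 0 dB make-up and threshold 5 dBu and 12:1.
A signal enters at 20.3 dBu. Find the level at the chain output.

Stage 1: overshoot 18 dB → 18/6 = 3 dB → 5.3 dBu.
Stage 2: overshoot 19.8 dB → 19.8/6 = 3.3 dB → -11.2 dBu.
Stage 3: -11.2 dBu is at or below the 5 dBu threshold — no compression; output -11.2 dBu.

-11.2 dBu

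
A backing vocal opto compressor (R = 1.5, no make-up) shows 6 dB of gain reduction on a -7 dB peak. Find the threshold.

Input is 18 dB above T (since output overshoot × R = input overshoot: (-13 − T)·1.5 = -7 − T gives T = -25 dB).
Check: -25 + (-7 − (-25))/1.5 = -25 + 12 = -13 dB. ✓

-25 dB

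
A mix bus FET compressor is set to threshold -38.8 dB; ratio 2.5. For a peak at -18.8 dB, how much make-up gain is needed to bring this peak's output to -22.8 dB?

8 dB

The peak compresses to -38.8 + 20/2.5 = -30.8 dB.
To reach -22.8 dB requires -22.8 − (-30.8) = 8 dB of make-up.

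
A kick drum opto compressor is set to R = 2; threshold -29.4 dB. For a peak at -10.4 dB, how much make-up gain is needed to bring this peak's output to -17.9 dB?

The peak compresses to -29.4 + 19/2 = -19.9 dB.
To reach -17.9 dB requires -17.9 − (-19.9) = 2 dB of make-up.

2 dB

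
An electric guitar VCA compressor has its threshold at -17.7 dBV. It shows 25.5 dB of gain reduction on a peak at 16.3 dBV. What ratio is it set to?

4:1

Input overshoot = 16.3 − (-17.7) = 34 dB.
Output overshoot = 34 − 25.5 = 8.5 dB.
Ratio = input overshoot / output overshoot = 34 / 8.5 = 4.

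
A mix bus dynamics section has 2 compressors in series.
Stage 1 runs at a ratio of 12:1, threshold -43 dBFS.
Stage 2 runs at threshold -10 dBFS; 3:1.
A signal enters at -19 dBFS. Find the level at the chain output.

-41 dBFS

Stage 1: -19 dBFS is 24 dB over -43 dBFS; at 12:1 that becomes 2 dB over, giving -41 dBFS.
Stage 2: below threshold (-41 ≤ -10); passes unchanged; output -41 dBFS.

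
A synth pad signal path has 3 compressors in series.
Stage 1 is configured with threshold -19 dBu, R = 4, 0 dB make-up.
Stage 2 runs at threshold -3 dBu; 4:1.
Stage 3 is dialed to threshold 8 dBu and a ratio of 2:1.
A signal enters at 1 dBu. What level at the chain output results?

Stage 1: 1 dBu is 20 dB over -19 dBu; at 4:1 that becomes 5 dB over, giving -14 dBu.
Stage 2: -14 dBu is at or below the -3 dBu threshold — no compression; output -14 dBu.
Stage 3: below threshold (-14 ≤ 8); passes unchanged; output -14 dBu.

-14 dBu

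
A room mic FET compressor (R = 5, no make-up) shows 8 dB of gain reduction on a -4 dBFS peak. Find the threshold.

-14 dBFS

Let T be the threshold. Output overshoot = (input overshoot)/R, so -12 − T = (-4 − T)/5.
5·(-12 − T) = -4 − T → 4·T = -60 − (-4) = -56.
T = -56/4 = -14 dBFS.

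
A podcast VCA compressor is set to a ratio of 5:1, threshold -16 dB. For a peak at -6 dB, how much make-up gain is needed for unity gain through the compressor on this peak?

8 dB

Overshoot 10 dB → 10/5 = 2 dB after compression, so the compressed level is -16 + 2 = -14 dB.
Make-up = target − compressed = -6 − (-14) = 8 dB.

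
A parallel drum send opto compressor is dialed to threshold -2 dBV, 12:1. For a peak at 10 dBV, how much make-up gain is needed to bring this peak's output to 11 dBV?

12 dB

The peak compresses to -2 + 12/12 = -1 dBV.
To reach 11 dBV requires 11 − (-1) = 12 dB of make-up.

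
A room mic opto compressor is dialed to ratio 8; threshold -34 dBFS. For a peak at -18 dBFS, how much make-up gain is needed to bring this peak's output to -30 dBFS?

Without make-up, output = threshold + overshoot/8 = -34 + 2 = -32 dBFS.
Gap to target: 2 dB.

2 dB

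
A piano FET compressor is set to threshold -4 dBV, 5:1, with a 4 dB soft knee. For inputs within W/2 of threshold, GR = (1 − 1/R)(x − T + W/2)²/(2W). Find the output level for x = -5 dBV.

x − T + W/2 = -5 − (-4) + 2 = 1.
GR = (1 − 1/5) × 1² / 8 = 0.8 × 1 / 8 = 0.1 dB.
Output = -5 − 0.1 = -5.1 dBV.

-5.1 dBV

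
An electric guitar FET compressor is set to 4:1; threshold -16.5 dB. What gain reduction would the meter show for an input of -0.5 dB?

The signal is 16 dB above threshold.
At 4:1, output sits 16/4 = 4 dB above threshold.
Gain reduction = 16 − 4 = 12 dB.

12 dB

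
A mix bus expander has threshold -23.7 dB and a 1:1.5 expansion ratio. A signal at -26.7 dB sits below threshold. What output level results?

Undershoot = (-23.7) − (-26.7) = 3 dB.
At 1:1.5, that expands to 4.5 dB under threshold.
Output = -23.7 − 4.5 = -28.2 dB.

-28.2 dB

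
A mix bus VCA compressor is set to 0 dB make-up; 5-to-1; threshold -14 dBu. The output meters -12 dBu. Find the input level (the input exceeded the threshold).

-4 dBu

That's 2 dB above the -14 dBu threshold.
Before 5:1 compression the overshoot was 2 × 5 = 10 dB, so input = -14 + 10 = -4 dBu.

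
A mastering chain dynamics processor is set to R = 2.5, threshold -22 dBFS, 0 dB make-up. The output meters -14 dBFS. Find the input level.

The compressed level sits -14 − (-22) = 8 dB over threshold.
Input overshoot = R × output overshoot = 20 dB → input = -22 + 20 = -2 dBFS.

-2 dBFS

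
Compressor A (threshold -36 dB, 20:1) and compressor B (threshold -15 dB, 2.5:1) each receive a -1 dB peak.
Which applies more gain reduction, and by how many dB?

A, by 24.85 dB

A: GR = 35 − 35/20 = 33.25 dB.
B: GR = 14 − 14/2.5 = 8.4 dB.
A applies 24.85 dB more gain reduction.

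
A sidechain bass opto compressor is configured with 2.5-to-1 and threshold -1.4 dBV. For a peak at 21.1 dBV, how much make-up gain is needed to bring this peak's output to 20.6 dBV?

The peak compresses to -1.4 + 22.5/2.5 = 7.6 dBV.
To reach 20.6 dBV requires 20.6 − 7.6 = 13 dB of make-up.

13 dB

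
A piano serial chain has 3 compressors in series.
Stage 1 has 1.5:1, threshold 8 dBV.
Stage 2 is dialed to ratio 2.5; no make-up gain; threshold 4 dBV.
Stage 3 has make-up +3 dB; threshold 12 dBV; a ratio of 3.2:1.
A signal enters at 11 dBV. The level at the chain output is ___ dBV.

9.4 dBV

Stage 1: 11 dBV is 3 dB over 8 dBV; at 1.5:1 that becomes 2 dB over, giving 10 dBV.
Stage 2: 10 dBV is 6 dB over 4 dBV; at 2.5:1 that becomes 2.4 dB over, giving 6.4 dBV.
Stage 3: 6.4 dBV ≤ 12 dBV, so stage 3 doesn't engage; make-up brings it to 9.4 dBV.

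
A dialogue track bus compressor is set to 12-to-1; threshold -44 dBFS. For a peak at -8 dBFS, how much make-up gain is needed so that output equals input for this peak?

The peak compresses to -44 + 36/12 = -41 dBFS.
To reach -8 dBFS requires -8 − (-41) = 33 dB of make-up.

33 dB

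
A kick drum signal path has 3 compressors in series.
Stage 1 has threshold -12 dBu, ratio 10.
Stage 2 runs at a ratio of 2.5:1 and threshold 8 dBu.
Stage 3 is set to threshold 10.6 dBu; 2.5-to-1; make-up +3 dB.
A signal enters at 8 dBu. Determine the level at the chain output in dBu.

Stage 1: overshoot 20 dB → 20/10 = 2 dB → -10 dBu.
Stage 2: -10 dBu ≤ 8 dBu, so stage 2 doesn't engage; output -10 dBu.
Stage 3: below threshold (-10 ≤ 10.6); passes unchanged; make-up brings it to -7 dBu.

-7 dBu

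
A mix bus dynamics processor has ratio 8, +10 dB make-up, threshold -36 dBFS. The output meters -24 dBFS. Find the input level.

Before make-up, the level was -24 − 10 = -34 dBFS.
Post-compression overshoot = -34 − (-36) = 2 dB.
Undo the ratio: input overshoot = 2 × 8 = 16 dB, giving input = -20 dBFS.

-20 dBFS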